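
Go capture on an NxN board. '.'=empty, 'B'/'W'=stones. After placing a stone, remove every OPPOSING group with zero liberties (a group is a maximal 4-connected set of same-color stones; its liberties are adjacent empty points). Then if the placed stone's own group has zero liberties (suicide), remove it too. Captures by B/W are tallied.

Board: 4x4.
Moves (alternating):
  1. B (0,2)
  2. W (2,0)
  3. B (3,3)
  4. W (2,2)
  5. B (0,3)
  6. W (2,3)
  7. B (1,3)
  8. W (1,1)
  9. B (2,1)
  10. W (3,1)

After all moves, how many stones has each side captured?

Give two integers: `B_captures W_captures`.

Answer: 0 1

Derivation:
Move 1: B@(0,2) -> caps B=0 W=0
Move 2: W@(2,0) -> caps B=0 W=0
Move 3: B@(3,3) -> caps B=0 W=0
Move 4: W@(2,2) -> caps B=0 W=0
Move 5: B@(0,3) -> caps B=0 W=0
Move 6: W@(2,3) -> caps B=0 W=0
Move 7: B@(1,3) -> caps B=0 W=0
Move 8: W@(1,1) -> caps B=0 W=0
Move 9: B@(2,1) -> caps B=0 W=0
Move 10: W@(3,1) -> caps B=0 W=1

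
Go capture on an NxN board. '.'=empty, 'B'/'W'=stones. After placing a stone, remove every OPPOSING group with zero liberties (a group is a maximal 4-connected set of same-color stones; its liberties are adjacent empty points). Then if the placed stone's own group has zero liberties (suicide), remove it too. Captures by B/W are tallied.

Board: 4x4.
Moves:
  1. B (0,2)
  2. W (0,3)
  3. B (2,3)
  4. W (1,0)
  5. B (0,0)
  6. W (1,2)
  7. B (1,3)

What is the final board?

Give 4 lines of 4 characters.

Answer: B.B.
W.WB
...B
....

Derivation:
Move 1: B@(0,2) -> caps B=0 W=0
Move 2: W@(0,3) -> caps B=0 W=0
Move 3: B@(2,3) -> caps B=0 W=0
Move 4: W@(1,0) -> caps B=0 W=0
Move 5: B@(0,0) -> caps B=0 W=0
Move 6: W@(1,2) -> caps B=0 W=0
Move 7: B@(1,3) -> caps B=1 W=0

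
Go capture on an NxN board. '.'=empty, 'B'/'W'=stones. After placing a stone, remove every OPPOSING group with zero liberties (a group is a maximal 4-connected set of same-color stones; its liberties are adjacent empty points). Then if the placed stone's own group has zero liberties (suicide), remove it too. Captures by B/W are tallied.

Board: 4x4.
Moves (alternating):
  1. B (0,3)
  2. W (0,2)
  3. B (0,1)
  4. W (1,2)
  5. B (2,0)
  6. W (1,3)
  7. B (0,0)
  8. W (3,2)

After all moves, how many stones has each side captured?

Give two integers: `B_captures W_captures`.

Answer: 0 1

Derivation:
Move 1: B@(0,3) -> caps B=0 W=0
Move 2: W@(0,2) -> caps B=0 W=0
Move 3: B@(0,1) -> caps B=0 W=0
Move 4: W@(1,2) -> caps B=0 W=0
Move 5: B@(2,0) -> caps B=0 W=0
Move 6: W@(1,3) -> caps B=0 W=1
Move 7: B@(0,0) -> caps B=0 W=1
Move 8: W@(3,2) -> caps B=0 W=1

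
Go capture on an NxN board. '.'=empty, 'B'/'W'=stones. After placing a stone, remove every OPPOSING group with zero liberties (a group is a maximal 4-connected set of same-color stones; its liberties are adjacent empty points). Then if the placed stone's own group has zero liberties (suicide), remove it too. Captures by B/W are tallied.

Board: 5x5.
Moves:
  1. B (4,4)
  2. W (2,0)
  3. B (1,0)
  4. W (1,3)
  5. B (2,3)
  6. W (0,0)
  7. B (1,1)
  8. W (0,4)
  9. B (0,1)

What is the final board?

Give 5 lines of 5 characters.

Move 1: B@(4,4) -> caps B=0 W=0
Move 2: W@(2,0) -> caps B=0 W=0
Move 3: B@(1,0) -> caps B=0 W=0
Move 4: W@(1,3) -> caps B=0 W=0
Move 5: B@(2,3) -> caps B=0 W=0
Move 6: W@(0,0) -> caps B=0 W=0
Move 7: B@(1,1) -> caps B=0 W=0
Move 8: W@(0,4) -> caps B=0 W=0
Move 9: B@(0,1) -> caps B=1 W=0

Answer: .B..W
BB.W.
W..B.
.....
....B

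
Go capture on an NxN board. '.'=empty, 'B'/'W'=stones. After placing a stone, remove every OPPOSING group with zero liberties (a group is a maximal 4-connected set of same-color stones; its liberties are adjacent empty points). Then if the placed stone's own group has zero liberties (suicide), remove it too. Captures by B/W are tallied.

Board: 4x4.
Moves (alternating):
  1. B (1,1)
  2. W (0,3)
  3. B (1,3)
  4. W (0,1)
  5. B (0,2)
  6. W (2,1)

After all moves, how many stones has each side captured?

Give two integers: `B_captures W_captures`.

Answer: 1 0

Derivation:
Move 1: B@(1,1) -> caps B=0 W=0
Move 2: W@(0,3) -> caps B=0 W=0
Move 3: B@(1,3) -> caps B=0 W=0
Move 4: W@(0,1) -> caps B=0 W=0
Move 5: B@(0,2) -> caps B=1 W=0
Move 6: W@(2,1) -> caps B=1 W=0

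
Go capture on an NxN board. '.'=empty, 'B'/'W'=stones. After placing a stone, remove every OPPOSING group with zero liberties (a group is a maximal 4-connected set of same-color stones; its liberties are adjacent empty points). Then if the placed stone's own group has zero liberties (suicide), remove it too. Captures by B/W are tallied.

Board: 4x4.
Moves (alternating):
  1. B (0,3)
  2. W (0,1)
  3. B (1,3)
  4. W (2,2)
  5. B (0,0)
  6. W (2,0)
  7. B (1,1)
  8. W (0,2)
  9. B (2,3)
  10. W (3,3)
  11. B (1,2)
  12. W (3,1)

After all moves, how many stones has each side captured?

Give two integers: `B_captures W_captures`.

Move 1: B@(0,3) -> caps B=0 W=0
Move 2: W@(0,1) -> caps B=0 W=0
Move 3: B@(1,3) -> caps B=0 W=0
Move 4: W@(2,2) -> caps B=0 W=0
Move 5: B@(0,0) -> caps B=0 W=0
Move 6: W@(2,0) -> caps B=0 W=0
Move 7: B@(1,1) -> caps B=0 W=0
Move 8: W@(0,2) -> caps B=0 W=0
Move 9: B@(2,3) -> caps B=0 W=0
Move 10: W@(3,3) -> caps B=0 W=0
Move 11: B@(1,2) -> caps B=2 W=0
Move 12: W@(3,1) -> caps B=2 W=0

Answer: 2 0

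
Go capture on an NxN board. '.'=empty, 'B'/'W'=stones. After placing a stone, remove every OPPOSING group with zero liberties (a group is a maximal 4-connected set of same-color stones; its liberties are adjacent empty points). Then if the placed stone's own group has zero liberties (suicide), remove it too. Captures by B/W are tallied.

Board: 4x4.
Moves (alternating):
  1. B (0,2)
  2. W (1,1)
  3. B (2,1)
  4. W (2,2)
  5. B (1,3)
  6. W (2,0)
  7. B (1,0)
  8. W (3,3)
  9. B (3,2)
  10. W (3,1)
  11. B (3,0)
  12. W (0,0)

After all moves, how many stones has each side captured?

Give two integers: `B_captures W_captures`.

Answer: 0 3

Derivation:
Move 1: B@(0,2) -> caps B=0 W=0
Move 2: W@(1,1) -> caps B=0 W=0
Move 3: B@(2,1) -> caps B=0 W=0
Move 4: W@(2,2) -> caps B=0 W=0
Move 5: B@(1,3) -> caps B=0 W=0
Move 6: W@(2,0) -> caps B=0 W=0
Move 7: B@(1,0) -> caps B=0 W=0
Move 8: W@(3,3) -> caps B=0 W=0
Move 9: B@(3,2) -> caps B=0 W=0
Move 10: W@(3,1) -> caps B=0 W=2
Move 11: B@(3,0) -> caps B=0 W=2
Move 12: W@(0,0) -> caps B=0 W=3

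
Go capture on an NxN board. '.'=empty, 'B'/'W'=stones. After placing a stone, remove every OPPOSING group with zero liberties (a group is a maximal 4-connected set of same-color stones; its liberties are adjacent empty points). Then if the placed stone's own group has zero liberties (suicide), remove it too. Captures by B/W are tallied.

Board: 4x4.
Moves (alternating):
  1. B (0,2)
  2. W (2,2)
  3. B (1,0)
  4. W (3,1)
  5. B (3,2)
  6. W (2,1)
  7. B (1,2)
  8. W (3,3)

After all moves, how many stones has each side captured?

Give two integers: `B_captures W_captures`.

Move 1: B@(0,2) -> caps B=0 W=0
Move 2: W@(2,2) -> caps B=0 W=0
Move 3: B@(1,0) -> caps B=0 W=0
Move 4: W@(3,1) -> caps B=0 W=0
Move 5: B@(3,2) -> caps B=0 W=0
Move 6: W@(2,1) -> caps B=0 W=0
Move 7: B@(1,2) -> caps B=0 W=0
Move 8: W@(3,3) -> caps B=0 W=1

Answer: 0 1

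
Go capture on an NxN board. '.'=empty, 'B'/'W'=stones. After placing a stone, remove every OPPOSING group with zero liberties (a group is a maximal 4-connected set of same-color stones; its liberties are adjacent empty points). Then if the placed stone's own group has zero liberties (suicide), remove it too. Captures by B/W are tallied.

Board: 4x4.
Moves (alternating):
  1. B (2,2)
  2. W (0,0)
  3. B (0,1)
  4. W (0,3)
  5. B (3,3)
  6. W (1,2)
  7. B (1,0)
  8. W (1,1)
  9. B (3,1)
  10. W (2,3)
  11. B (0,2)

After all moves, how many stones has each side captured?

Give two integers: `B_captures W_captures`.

Move 1: B@(2,2) -> caps B=0 W=0
Move 2: W@(0,0) -> caps B=0 W=0
Move 3: B@(0,1) -> caps B=0 W=0
Move 4: W@(0,3) -> caps B=0 W=0
Move 5: B@(3,3) -> caps B=0 W=0
Move 6: W@(1,2) -> caps B=0 W=0
Move 7: B@(1,0) -> caps B=1 W=0
Move 8: W@(1,1) -> caps B=1 W=0
Move 9: B@(3,1) -> caps B=1 W=0
Move 10: W@(2,3) -> caps B=1 W=0
Move 11: B@(0,2) -> caps B=1 W=0

Answer: 1 0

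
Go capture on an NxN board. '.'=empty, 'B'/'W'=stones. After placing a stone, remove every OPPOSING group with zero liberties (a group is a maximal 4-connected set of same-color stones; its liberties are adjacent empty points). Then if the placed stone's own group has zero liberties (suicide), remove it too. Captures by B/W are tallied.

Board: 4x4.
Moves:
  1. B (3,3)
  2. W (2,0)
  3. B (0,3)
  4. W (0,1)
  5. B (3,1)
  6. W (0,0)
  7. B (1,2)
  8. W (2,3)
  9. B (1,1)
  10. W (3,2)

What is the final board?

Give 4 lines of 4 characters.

Answer: WW.B
.BB.
W..W
.BW.

Derivation:
Move 1: B@(3,3) -> caps B=0 W=0
Move 2: W@(2,0) -> caps B=0 W=0
Move 3: B@(0,3) -> caps B=0 W=0
Move 4: W@(0,1) -> caps B=0 W=0
Move 5: B@(3,1) -> caps B=0 W=0
Move 6: W@(0,0) -> caps B=0 W=0
Move 7: B@(1,2) -> caps B=0 W=0
Move 8: W@(2,3) -> caps B=0 W=0
Move 9: B@(1,1) -> caps B=0 W=0
Move 10: W@(3,2) -> caps B=0 W=1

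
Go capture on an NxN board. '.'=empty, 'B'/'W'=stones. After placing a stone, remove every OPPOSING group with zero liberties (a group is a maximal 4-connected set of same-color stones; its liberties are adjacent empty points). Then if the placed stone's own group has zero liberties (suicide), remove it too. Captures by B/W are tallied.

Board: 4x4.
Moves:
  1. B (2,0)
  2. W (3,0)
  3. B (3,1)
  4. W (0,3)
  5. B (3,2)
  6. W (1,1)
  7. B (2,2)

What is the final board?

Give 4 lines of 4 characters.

Move 1: B@(2,0) -> caps B=0 W=0
Move 2: W@(3,0) -> caps B=0 W=0
Move 3: B@(3,1) -> caps B=1 W=0
Move 4: W@(0,3) -> caps B=1 W=0
Move 5: B@(3,2) -> caps B=1 W=0
Move 6: W@(1,1) -> caps B=1 W=0
Move 7: B@(2,2) -> caps B=1 W=0

Answer: ...W
.W..
B.B.
.BB.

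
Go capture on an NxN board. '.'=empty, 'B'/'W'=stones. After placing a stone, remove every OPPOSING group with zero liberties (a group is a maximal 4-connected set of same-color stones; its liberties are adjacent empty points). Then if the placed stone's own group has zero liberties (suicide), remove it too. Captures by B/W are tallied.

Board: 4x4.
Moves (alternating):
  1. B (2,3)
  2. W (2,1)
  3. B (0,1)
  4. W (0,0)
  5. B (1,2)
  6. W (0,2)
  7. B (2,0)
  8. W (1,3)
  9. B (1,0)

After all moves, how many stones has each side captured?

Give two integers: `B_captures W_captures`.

Answer: 1 0

Derivation:
Move 1: B@(2,3) -> caps B=0 W=0
Move 2: W@(2,1) -> caps B=0 W=0
Move 3: B@(0,1) -> caps B=0 W=0
Move 4: W@(0,0) -> caps B=0 W=0
Move 5: B@(1,2) -> caps B=0 W=0
Move 6: W@(0,2) -> caps B=0 W=0
Move 7: B@(2,0) -> caps B=0 W=0
Move 8: W@(1,3) -> caps B=0 W=0
Move 9: B@(1,0) -> caps B=1 W=0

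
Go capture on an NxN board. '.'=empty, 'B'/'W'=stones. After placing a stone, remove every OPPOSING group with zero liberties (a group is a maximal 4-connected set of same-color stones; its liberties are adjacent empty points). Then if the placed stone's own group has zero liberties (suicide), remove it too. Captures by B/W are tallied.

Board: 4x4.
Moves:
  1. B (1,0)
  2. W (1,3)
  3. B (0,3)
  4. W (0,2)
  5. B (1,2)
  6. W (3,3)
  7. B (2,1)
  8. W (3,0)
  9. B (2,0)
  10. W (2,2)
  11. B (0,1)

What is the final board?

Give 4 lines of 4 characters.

Move 1: B@(1,0) -> caps B=0 W=0
Move 2: W@(1,3) -> caps B=0 W=0
Move 3: B@(0,3) -> caps B=0 W=0
Move 4: W@(0,2) -> caps B=0 W=1
Move 5: B@(1,2) -> caps B=0 W=1
Move 6: W@(3,3) -> caps B=0 W=1
Move 7: B@(2,1) -> caps B=0 W=1
Move 8: W@(3,0) -> caps B=0 W=1
Move 9: B@(2,0) -> caps B=0 W=1
Move 10: W@(2,2) -> caps B=0 W=1
Move 11: B@(0,1) -> caps B=0 W=1

Answer: .BW.
B.BW
BBW.
W..W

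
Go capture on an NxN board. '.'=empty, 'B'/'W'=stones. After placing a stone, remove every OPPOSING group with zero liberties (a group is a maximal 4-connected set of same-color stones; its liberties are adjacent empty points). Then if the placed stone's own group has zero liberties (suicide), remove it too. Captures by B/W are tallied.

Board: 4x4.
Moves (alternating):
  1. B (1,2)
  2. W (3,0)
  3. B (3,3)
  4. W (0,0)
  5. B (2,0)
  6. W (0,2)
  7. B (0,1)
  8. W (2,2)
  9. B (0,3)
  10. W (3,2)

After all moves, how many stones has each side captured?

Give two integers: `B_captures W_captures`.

Answer: 1 0

Derivation:
Move 1: B@(1,2) -> caps B=0 W=0
Move 2: W@(3,0) -> caps B=0 W=0
Move 3: B@(3,3) -> caps B=0 W=0
Move 4: W@(0,0) -> caps B=0 W=0
Move 5: B@(2,0) -> caps B=0 W=0
Move 6: W@(0,2) -> caps B=0 W=0
Move 7: B@(0,1) -> caps B=0 W=0
Move 8: W@(2,2) -> caps B=0 W=0
Move 9: B@(0,3) -> caps B=1 W=0
Move 10: W@(3,2) -> caps B=1 W=0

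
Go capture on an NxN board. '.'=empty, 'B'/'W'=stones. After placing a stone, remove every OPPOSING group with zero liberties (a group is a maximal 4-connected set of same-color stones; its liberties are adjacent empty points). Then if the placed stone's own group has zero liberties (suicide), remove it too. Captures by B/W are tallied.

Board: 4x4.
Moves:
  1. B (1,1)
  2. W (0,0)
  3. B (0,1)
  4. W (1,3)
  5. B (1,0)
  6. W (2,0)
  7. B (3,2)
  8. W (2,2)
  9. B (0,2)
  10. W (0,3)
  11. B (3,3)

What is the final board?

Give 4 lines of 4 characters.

Answer: .BBW
BB.W
W.W.
..BB

Derivation:
Move 1: B@(1,1) -> caps B=0 W=0
Move 2: W@(0,0) -> caps B=0 W=0
Move 3: B@(0,1) -> caps B=0 W=0
Move 4: W@(1,3) -> caps B=0 W=0
Move 5: B@(1,0) -> caps B=1 W=0
Move 6: W@(2,0) -> caps B=1 W=0
Move 7: B@(3,2) -> caps B=1 W=0
Move 8: W@(2,2) -> caps B=1 W=0
Move 9: B@(0,2) -> caps B=1 W=0
Move 10: W@(0,3) -> caps B=1 W=0
Move 11: B@(3,3) -> caps B=1 W=0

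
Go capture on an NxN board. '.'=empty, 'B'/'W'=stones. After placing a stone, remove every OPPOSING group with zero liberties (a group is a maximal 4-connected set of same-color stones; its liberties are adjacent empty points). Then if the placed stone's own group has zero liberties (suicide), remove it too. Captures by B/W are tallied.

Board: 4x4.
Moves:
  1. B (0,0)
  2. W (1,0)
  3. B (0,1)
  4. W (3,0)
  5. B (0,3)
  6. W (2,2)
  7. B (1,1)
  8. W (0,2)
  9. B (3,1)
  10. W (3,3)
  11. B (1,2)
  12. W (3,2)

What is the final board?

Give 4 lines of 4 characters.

Move 1: B@(0,0) -> caps B=0 W=0
Move 2: W@(1,0) -> caps B=0 W=0
Move 3: B@(0,1) -> caps B=0 W=0
Move 4: W@(3,0) -> caps B=0 W=0
Move 5: B@(0,3) -> caps B=0 W=0
Move 6: W@(2,2) -> caps B=0 W=0
Move 7: B@(1,1) -> caps B=0 W=0
Move 8: W@(0,2) -> caps B=0 W=0
Move 9: B@(3,1) -> caps B=0 W=0
Move 10: W@(3,3) -> caps B=0 W=0
Move 11: B@(1,2) -> caps B=1 W=0
Move 12: W@(3,2) -> caps B=1 W=0

Answer: BB.B
WBB.
..W.
WBWW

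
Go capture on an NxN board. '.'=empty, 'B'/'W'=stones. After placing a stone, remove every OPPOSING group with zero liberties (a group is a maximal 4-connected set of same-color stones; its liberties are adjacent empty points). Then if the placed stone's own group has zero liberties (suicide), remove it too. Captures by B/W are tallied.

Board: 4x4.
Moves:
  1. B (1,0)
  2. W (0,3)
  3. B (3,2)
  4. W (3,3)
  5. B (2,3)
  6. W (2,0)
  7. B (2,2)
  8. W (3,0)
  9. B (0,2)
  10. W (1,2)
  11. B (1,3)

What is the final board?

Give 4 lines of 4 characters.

Answer: ..B.
B.WB
W.BB
W.B.

Derivation:
Move 1: B@(1,0) -> caps B=0 W=0
Move 2: W@(0,3) -> caps B=0 W=0
Move 3: B@(3,2) -> caps B=0 W=0
Move 4: W@(3,3) -> caps B=0 W=0
Move 5: B@(2,3) -> caps B=1 W=0
Move 6: W@(2,0) -> caps B=1 W=0
Move 7: B@(2,2) -> caps B=1 W=0
Move 8: W@(3,0) -> caps B=1 W=0
Move 9: B@(0,2) -> caps B=1 W=0
Move 10: W@(1,2) -> caps B=1 W=0
Move 11: B@(1,3) -> caps B=2 W=0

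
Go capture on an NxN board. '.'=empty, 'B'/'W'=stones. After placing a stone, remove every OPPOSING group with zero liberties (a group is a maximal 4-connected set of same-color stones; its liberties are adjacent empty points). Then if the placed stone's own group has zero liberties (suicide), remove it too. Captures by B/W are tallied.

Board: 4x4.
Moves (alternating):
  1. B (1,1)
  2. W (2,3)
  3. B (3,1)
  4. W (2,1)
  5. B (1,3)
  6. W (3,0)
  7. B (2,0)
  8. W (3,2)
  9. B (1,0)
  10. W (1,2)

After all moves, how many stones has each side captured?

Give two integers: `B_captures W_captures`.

Move 1: B@(1,1) -> caps B=0 W=0
Move 2: W@(2,3) -> caps B=0 W=0
Move 3: B@(3,1) -> caps B=0 W=0
Move 4: W@(2,1) -> caps B=0 W=0
Move 5: B@(1,3) -> caps B=0 W=0
Move 6: W@(3,0) -> caps B=0 W=0
Move 7: B@(2,0) -> caps B=1 W=0
Move 8: W@(3,2) -> caps B=1 W=0
Move 9: B@(1,0) -> caps B=1 W=0
Move 10: W@(1,2) -> caps B=1 W=0

Answer: 1 0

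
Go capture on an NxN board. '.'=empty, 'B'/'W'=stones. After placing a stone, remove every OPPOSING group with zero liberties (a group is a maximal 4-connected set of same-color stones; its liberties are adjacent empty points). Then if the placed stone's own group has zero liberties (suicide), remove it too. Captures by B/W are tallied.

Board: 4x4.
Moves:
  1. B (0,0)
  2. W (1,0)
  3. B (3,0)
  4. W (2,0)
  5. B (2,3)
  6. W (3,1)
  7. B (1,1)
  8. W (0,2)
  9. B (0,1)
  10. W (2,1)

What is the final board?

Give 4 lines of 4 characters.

Move 1: B@(0,0) -> caps B=0 W=0
Move 2: W@(1,0) -> caps B=0 W=0
Move 3: B@(3,0) -> caps B=0 W=0
Move 4: W@(2,0) -> caps B=0 W=0
Move 5: B@(2,3) -> caps B=0 W=0
Move 6: W@(3,1) -> caps B=0 W=1
Move 7: B@(1,1) -> caps B=0 W=1
Move 8: W@(0,2) -> caps B=0 W=1
Move 9: B@(0,1) -> caps B=0 W=1
Move 10: W@(2,1) -> caps B=0 W=1

Answer: BBW.
WB..
WW.B
.W..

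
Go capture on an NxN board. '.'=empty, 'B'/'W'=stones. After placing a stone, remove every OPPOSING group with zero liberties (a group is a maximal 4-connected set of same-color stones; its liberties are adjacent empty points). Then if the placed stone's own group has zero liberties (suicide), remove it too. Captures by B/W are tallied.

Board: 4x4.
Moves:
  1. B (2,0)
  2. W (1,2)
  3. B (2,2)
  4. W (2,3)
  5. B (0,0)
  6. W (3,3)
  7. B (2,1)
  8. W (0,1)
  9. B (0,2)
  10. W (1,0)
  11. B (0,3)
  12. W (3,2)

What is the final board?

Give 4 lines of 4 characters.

Move 1: B@(2,0) -> caps B=0 W=0
Move 2: W@(1,2) -> caps B=0 W=0
Move 3: B@(2,2) -> caps B=0 W=0
Move 4: W@(2,3) -> caps B=0 W=0
Move 5: B@(0,0) -> caps B=0 W=0
Move 6: W@(3,3) -> caps B=0 W=0
Move 7: B@(2,1) -> caps B=0 W=0
Move 8: W@(0,1) -> caps B=0 W=0
Move 9: B@(0,2) -> caps B=0 W=0
Move 10: W@(1,0) -> caps B=0 W=1
Move 11: B@(0,3) -> caps B=0 W=1
Move 12: W@(3,2) -> caps B=0 W=1

Answer: .WBB
W.W.
BBBW
..WW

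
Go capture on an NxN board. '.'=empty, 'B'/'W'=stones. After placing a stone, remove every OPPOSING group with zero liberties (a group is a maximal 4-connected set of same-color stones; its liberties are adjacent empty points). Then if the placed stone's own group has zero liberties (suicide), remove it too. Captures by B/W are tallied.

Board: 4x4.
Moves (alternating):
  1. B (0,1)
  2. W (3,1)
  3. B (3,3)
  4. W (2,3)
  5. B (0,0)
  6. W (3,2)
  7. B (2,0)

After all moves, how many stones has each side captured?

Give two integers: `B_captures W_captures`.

Move 1: B@(0,1) -> caps B=0 W=0
Move 2: W@(3,1) -> caps B=0 W=0
Move 3: B@(3,3) -> caps B=0 W=0
Move 4: W@(2,3) -> caps B=0 W=0
Move 5: B@(0,0) -> caps B=0 W=0
Move 6: W@(3,2) -> caps B=0 W=1
Move 7: B@(2,0) -> caps B=0 W=1

Answer: 0 1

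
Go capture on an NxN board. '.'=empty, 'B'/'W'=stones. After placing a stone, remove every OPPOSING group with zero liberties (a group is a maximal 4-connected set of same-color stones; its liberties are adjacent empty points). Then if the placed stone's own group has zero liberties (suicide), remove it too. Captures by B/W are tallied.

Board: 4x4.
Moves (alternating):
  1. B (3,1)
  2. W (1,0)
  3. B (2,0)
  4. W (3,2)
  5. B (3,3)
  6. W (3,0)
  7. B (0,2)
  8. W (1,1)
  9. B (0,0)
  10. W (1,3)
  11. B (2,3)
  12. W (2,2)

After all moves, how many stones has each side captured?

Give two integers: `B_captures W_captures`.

Move 1: B@(3,1) -> caps B=0 W=0
Move 2: W@(1,0) -> caps B=0 W=0
Move 3: B@(2,0) -> caps B=0 W=0
Move 4: W@(3,2) -> caps B=0 W=0
Move 5: B@(3,3) -> caps B=0 W=0
Move 6: W@(3,0) -> caps B=0 W=0
Move 7: B@(0,2) -> caps B=0 W=0
Move 8: W@(1,1) -> caps B=0 W=0
Move 9: B@(0,0) -> caps B=0 W=0
Move 10: W@(1,3) -> caps B=0 W=0
Move 11: B@(2,3) -> caps B=0 W=0
Move 12: W@(2,2) -> caps B=0 W=2

Answer: 0 2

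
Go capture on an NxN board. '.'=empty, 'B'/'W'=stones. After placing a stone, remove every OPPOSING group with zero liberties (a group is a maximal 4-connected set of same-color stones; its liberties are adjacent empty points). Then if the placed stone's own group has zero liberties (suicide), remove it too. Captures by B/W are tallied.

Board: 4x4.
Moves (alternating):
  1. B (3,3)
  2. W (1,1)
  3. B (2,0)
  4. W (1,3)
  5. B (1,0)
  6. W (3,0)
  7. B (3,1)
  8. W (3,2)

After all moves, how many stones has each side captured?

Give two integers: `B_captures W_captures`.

Answer: 1 0

Derivation:
Move 1: B@(3,3) -> caps B=0 W=0
Move 2: W@(1,1) -> caps B=0 W=0
Move 3: B@(2,0) -> caps B=0 W=0
Move 4: W@(1,3) -> caps B=0 W=0
Move 5: B@(1,0) -> caps B=0 W=0
Move 6: W@(3,0) -> caps B=0 W=0
Move 7: B@(3,1) -> caps B=1 W=0
Move 8: W@(3,2) -> caps B=1 W=0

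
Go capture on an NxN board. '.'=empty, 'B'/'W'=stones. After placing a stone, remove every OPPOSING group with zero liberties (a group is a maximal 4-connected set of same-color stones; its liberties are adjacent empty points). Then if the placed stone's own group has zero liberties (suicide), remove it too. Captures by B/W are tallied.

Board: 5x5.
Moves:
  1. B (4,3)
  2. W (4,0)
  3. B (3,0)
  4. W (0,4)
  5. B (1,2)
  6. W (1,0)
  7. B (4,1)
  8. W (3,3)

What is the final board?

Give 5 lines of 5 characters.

Move 1: B@(4,3) -> caps B=0 W=0
Move 2: W@(4,0) -> caps B=0 W=0
Move 3: B@(3,0) -> caps B=0 W=0
Move 4: W@(0,4) -> caps B=0 W=0
Move 5: B@(1,2) -> caps B=0 W=0
Move 6: W@(1,0) -> caps B=0 W=0
Move 7: B@(4,1) -> caps B=1 W=0
Move 8: W@(3,3) -> caps B=1 W=0

Answer: ....W
W.B..
.....
B..W.
.B.B.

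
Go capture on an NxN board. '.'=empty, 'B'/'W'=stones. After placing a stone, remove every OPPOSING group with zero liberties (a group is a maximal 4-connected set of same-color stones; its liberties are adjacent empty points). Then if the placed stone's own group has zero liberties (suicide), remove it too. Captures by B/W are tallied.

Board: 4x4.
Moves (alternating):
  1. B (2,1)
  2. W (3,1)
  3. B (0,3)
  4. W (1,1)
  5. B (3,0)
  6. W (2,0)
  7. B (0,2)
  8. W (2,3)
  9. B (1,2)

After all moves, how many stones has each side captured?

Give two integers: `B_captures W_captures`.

Move 1: B@(2,1) -> caps B=0 W=0
Move 2: W@(3,1) -> caps B=0 W=0
Move 3: B@(0,3) -> caps B=0 W=0
Move 4: W@(1,1) -> caps B=0 W=0
Move 5: B@(3,0) -> caps B=0 W=0
Move 6: W@(2,0) -> caps B=0 W=1
Move 7: B@(0,2) -> caps B=0 W=1
Move 8: W@(2,3) -> caps B=0 W=1
Move 9: B@(1,2) -> caps B=0 W=1

Answer: 0 1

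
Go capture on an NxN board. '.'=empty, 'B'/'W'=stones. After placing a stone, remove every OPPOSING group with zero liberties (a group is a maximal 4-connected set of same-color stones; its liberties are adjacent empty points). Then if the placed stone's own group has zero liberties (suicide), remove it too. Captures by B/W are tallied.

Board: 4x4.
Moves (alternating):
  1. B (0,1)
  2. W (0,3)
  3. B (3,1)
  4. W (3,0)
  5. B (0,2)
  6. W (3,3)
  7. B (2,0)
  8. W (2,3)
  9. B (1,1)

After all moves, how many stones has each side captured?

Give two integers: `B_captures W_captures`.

Answer: 1 0

Derivation:
Move 1: B@(0,1) -> caps B=0 W=0
Move 2: W@(0,3) -> caps B=0 W=0
Move 3: B@(3,1) -> caps B=0 W=0
Move 4: W@(3,0) -> caps B=0 W=0
Move 5: B@(0,2) -> caps B=0 W=0
Move 6: W@(3,3) -> caps B=0 W=0
Move 7: B@(2,0) -> caps B=1 W=0
Move 8: W@(2,3) -> caps B=1 W=0
Move 9: B@(1,1) -> caps B=1 W=0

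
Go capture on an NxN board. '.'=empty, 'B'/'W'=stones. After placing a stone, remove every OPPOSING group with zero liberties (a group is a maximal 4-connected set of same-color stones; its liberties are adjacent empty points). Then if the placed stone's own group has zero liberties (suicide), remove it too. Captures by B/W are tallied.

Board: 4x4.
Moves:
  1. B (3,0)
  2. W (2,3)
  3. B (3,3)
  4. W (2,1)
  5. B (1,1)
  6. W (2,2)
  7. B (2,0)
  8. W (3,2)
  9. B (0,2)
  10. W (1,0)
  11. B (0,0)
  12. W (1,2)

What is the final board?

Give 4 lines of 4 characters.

Move 1: B@(3,0) -> caps B=0 W=0
Move 2: W@(2,3) -> caps B=0 W=0
Move 3: B@(3,3) -> caps B=0 W=0
Move 4: W@(2,1) -> caps B=0 W=0
Move 5: B@(1,1) -> caps B=0 W=0
Move 6: W@(2,2) -> caps B=0 W=0
Move 7: B@(2,0) -> caps B=0 W=0
Move 8: W@(3,2) -> caps B=0 W=1
Move 9: B@(0,2) -> caps B=0 W=1
Move 10: W@(1,0) -> caps B=0 W=1
Move 11: B@(0,0) -> caps B=1 W=1
Move 12: W@(1,2) -> caps B=1 W=1

Answer: B.B.
.BW.
BWWW
B.W.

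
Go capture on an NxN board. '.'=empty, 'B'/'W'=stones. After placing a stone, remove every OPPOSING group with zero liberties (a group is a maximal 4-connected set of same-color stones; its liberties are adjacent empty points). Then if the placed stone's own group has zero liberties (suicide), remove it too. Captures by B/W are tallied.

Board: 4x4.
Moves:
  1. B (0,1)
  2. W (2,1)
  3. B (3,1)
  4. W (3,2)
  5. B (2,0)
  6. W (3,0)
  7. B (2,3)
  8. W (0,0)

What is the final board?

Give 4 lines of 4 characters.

Answer: WB..
....
BW.B
W.W.

Derivation:
Move 1: B@(0,1) -> caps B=0 W=0
Move 2: W@(2,1) -> caps B=0 W=0
Move 3: B@(3,1) -> caps B=0 W=0
Move 4: W@(3,2) -> caps B=0 W=0
Move 5: B@(2,0) -> caps B=0 W=0
Move 6: W@(3,0) -> caps B=0 W=1
Move 7: B@(2,3) -> caps B=0 W=1
Move 8: W@(0,0) -> caps B=0 W=1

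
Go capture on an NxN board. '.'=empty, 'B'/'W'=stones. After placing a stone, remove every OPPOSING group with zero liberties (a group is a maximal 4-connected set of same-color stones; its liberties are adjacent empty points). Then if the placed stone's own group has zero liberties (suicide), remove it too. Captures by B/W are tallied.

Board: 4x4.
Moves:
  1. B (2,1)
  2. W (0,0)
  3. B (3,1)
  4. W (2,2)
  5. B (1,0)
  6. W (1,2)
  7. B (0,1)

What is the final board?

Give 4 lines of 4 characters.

Answer: .B..
B.W.
.BW.
.B..

Derivation:
Move 1: B@(2,1) -> caps B=0 W=0
Move 2: W@(0,0) -> caps B=0 W=0
Move 3: B@(3,1) -> caps B=0 W=0
Move 4: W@(2,2) -> caps B=0 W=0
Move 5: B@(1,0) -> caps B=0 W=0
Move 6: W@(1,2) -> caps B=0 W=0
Move 7: B@(0,1) -> caps B=1 W=0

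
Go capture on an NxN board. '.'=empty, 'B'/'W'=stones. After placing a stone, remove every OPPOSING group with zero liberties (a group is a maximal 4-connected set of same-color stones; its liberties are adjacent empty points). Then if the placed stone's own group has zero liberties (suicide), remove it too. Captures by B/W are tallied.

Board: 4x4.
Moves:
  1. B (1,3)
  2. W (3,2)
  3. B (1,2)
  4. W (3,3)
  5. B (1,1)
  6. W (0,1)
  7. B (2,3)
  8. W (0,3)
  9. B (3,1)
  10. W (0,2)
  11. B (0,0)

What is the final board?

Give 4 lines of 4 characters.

Move 1: B@(1,3) -> caps B=0 W=0
Move 2: W@(3,2) -> caps B=0 W=0
Move 3: B@(1,2) -> caps B=0 W=0
Move 4: W@(3,3) -> caps B=0 W=0
Move 5: B@(1,1) -> caps B=0 W=0
Move 6: W@(0,1) -> caps B=0 W=0
Move 7: B@(2,3) -> caps B=0 W=0
Move 8: W@(0,3) -> caps B=0 W=0
Move 9: B@(3,1) -> caps B=0 W=0
Move 10: W@(0,2) -> caps B=0 W=0
Move 11: B@(0,0) -> caps B=3 W=0

Answer: B...
.BBB
...B
.BWW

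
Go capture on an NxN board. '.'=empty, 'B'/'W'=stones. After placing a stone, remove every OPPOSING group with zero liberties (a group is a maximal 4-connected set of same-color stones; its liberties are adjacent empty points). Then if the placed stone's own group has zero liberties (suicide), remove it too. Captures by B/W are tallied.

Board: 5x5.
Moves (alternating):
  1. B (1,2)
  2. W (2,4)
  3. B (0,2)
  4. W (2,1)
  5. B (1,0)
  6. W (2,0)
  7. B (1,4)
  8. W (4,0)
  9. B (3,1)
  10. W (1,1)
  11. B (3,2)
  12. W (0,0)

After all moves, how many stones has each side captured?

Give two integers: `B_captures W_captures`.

Move 1: B@(1,2) -> caps B=0 W=0
Move 2: W@(2,4) -> caps B=0 W=0
Move 3: B@(0,2) -> caps B=0 W=0
Move 4: W@(2,1) -> caps B=0 W=0
Move 5: B@(1,0) -> caps B=0 W=0
Move 6: W@(2,0) -> caps B=0 W=0
Move 7: B@(1,4) -> caps B=0 W=0
Move 8: W@(4,0) -> caps B=0 W=0
Move 9: B@(3,1) -> caps B=0 W=0
Move 10: W@(1,1) -> caps B=0 W=0
Move 11: B@(3,2) -> caps B=0 W=0
Move 12: W@(0,0) -> caps B=0 W=1

Answer: 0 1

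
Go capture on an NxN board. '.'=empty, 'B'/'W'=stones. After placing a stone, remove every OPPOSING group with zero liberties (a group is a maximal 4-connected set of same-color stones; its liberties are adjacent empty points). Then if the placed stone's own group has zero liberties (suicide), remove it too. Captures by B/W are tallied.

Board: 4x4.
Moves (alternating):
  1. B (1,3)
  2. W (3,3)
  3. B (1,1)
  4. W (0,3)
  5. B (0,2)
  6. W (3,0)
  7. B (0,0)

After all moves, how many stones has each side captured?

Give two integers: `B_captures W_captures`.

Answer: 1 0

Derivation:
Move 1: B@(1,3) -> caps B=0 W=0
Move 2: W@(3,3) -> caps B=0 W=0
Move 3: B@(1,1) -> caps B=0 W=0
Move 4: W@(0,3) -> caps B=0 W=0
Move 5: B@(0,2) -> caps B=1 W=0
Move 6: W@(3,0) -> caps B=1 W=0
Move 7: B@(0,0) -> caps B=1 W=0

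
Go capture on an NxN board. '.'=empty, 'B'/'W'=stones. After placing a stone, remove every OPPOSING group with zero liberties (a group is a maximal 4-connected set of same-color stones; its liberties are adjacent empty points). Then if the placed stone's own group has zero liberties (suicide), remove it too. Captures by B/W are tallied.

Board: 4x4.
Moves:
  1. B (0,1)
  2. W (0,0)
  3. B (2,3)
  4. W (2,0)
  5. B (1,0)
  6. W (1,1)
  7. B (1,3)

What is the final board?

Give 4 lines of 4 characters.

Answer: .B..
BW.B
W..B
....

Derivation:
Move 1: B@(0,1) -> caps B=0 W=0
Move 2: W@(0,0) -> caps B=0 W=0
Move 3: B@(2,3) -> caps B=0 W=0
Move 4: W@(2,0) -> caps B=0 W=0
Move 5: B@(1,0) -> caps B=1 W=0
Move 6: W@(1,1) -> caps B=1 W=0
Move 7: B@(1,3) -> caps B=1 W=0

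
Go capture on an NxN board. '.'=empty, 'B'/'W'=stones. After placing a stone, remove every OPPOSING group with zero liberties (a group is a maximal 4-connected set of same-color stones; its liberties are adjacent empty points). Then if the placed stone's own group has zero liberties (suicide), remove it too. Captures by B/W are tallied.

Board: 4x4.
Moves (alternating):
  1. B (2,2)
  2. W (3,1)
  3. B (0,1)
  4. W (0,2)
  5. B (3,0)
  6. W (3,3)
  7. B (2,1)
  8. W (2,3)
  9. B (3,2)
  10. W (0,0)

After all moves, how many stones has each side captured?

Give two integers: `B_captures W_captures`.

Answer: 1 0

Derivation:
Move 1: B@(2,2) -> caps B=0 W=0
Move 2: W@(3,1) -> caps B=0 W=0
Move 3: B@(0,1) -> caps B=0 W=0
Move 4: W@(0,2) -> caps B=0 W=0
Move 5: B@(3,0) -> caps B=0 W=0
Move 6: W@(3,3) -> caps B=0 W=0
Move 7: B@(2,1) -> caps B=0 W=0
Move 8: W@(2,3) -> caps B=0 W=0
Move 9: B@(3,2) -> caps B=1 W=0
Move 10: W@(0,0) -> caps B=1 W=0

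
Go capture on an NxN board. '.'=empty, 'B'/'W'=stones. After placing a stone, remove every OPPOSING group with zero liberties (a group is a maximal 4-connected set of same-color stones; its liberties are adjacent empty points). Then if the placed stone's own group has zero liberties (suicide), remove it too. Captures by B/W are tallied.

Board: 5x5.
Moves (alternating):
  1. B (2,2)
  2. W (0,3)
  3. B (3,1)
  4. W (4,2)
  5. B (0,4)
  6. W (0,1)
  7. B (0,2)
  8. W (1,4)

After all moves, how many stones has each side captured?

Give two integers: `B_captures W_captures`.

Move 1: B@(2,2) -> caps B=0 W=0
Move 2: W@(0,3) -> caps B=0 W=0
Move 3: B@(3,1) -> caps B=0 W=0
Move 4: W@(4,2) -> caps B=0 W=0
Move 5: B@(0,4) -> caps B=0 W=0
Move 6: W@(0,1) -> caps B=0 W=0
Move 7: B@(0,2) -> caps B=0 W=0
Move 8: W@(1,4) -> caps B=0 W=1

Answer: 0 1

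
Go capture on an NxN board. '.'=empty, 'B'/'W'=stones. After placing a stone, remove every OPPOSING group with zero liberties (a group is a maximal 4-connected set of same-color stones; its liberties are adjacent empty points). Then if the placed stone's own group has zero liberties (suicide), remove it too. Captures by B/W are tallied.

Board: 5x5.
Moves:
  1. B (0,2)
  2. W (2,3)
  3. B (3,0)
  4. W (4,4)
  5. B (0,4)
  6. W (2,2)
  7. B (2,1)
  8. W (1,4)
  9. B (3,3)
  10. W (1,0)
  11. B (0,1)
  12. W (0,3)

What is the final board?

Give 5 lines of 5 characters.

Answer: .BBW.
W...W
.BWW.
B..B.
....W

Derivation:
Move 1: B@(0,2) -> caps B=0 W=0
Move 2: W@(2,3) -> caps B=0 W=0
Move 3: B@(3,0) -> caps B=0 W=0
Move 4: W@(4,4) -> caps B=0 W=0
Move 5: B@(0,4) -> caps B=0 W=0
Move 6: W@(2,2) -> caps B=0 W=0
Move 7: B@(2,1) -> caps B=0 W=0
Move 8: W@(1,4) -> caps B=0 W=0
Move 9: B@(3,3) -> caps B=0 W=0
Move 10: W@(1,0) -> caps B=0 W=0
Move 11: B@(0,1) -> caps B=0 W=0
Move 12: W@(0,3) -> caps B=0 W=1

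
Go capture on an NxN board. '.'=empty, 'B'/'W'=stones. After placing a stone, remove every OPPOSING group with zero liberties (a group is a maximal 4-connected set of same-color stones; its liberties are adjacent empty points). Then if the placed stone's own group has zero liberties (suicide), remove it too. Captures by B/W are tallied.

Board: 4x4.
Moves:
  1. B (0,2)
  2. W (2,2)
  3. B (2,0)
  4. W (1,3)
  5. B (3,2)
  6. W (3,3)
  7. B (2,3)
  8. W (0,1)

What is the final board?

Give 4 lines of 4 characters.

Answer: .WB.
...W
B.WB
..B.

Derivation:
Move 1: B@(0,2) -> caps B=0 W=0
Move 2: W@(2,2) -> caps B=0 W=0
Move 3: B@(2,0) -> caps B=0 W=0
Move 4: W@(1,3) -> caps B=0 W=0
Move 5: B@(3,2) -> caps B=0 W=0
Move 6: W@(3,3) -> caps B=0 W=0
Move 7: B@(2,3) -> caps B=1 W=0
Move 8: W@(0,1) -> caps B=1 W=0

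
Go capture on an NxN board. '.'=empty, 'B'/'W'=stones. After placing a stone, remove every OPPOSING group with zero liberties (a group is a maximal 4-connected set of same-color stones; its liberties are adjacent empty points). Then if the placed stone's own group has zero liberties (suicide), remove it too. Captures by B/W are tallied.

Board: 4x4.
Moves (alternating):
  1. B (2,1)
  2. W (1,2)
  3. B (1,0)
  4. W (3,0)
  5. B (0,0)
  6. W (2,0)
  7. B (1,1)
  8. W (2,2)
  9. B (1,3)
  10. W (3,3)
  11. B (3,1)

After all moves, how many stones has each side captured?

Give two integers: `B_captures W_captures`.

Move 1: B@(2,1) -> caps B=0 W=0
Move 2: W@(1,2) -> caps B=0 W=0
Move 3: B@(1,0) -> caps B=0 W=0
Move 4: W@(3,0) -> caps B=0 W=0
Move 5: B@(0,0) -> caps B=0 W=0
Move 6: W@(2,0) -> caps B=0 W=0
Move 7: B@(1,1) -> caps B=0 W=0
Move 8: W@(2,2) -> caps B=0 W=0
Move 9: B@(1,3) -> caps B=0 W=0
Move 10: W@(3,3) -> caps B=0 W=0
Move 11: B@(3,1) -> caps B=2 W=0

Answer: 2 0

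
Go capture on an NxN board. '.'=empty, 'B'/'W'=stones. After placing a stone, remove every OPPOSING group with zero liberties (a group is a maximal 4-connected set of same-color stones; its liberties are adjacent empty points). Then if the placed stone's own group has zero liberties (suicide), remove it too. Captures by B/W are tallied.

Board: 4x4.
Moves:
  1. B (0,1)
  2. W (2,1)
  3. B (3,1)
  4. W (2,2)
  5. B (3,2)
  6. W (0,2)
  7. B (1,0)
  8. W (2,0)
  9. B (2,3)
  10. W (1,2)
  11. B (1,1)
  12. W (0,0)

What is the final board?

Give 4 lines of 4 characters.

Move 1: B@(0,1) -> caps B=0 W=0
Move 2: W@(2,1) -> caps B=0 W=0
Move 3: B@(3,1) -> caps B=0 W=0
Move 4: W@(2,2) -> caps B=0 W=0
Move 5: B@(3,2) -> caps B=0 W=0
Move 6: W@(0,2) -> caps B=0 W=0
Move 7: B@(1,0) -> caps B=0 W=0
Move 8: W@(2,0) -> caps B=0 W=0
Move 9: B@(2,3) -> caps B=0 W=0
Move 10: W@(1,2) -> caps B=0 W=0
Move 11: B@(1,1) -> caps B=0 W=0
Move 12: W@(0,0) -> caps B=0 W=3

Answer: W.W.
..W.
WWWB
.BB.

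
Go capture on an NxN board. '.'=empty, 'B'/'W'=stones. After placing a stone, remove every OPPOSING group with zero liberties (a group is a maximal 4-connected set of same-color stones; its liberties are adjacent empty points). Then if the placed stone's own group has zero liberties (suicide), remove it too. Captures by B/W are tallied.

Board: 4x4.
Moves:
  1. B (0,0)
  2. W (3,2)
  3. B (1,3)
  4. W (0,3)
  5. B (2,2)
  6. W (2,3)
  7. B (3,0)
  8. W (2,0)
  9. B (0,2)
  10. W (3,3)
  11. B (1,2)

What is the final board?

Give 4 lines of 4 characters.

Answer: B.B.
..BB
W.BW
B.WW

Derivation:
Move 1: B@(0,0) -> caps B=0 W=0
Move 2: W@(3,2) -> caps B=0 W=0
Move 3: B@(1,3) -> caps B=0 W=0
Move 4: W@(0,3) -> caps B=0 W=0
Move 5: B@(2,2) -> caps B=0 W=0
Move 6: W@(2,3) -> caps B=0 W=0
Move 7: B@(3,0) -> caps B=0 W=0
Move 8: W@(2,0) -> caps B=0 W=0
Move 9: B@(0,2) -> caps B=1 W=0
Move 10: W@(3,3) -> caps B=1 W=0
Move 11: B@(1,2) -> caps B=1 W=0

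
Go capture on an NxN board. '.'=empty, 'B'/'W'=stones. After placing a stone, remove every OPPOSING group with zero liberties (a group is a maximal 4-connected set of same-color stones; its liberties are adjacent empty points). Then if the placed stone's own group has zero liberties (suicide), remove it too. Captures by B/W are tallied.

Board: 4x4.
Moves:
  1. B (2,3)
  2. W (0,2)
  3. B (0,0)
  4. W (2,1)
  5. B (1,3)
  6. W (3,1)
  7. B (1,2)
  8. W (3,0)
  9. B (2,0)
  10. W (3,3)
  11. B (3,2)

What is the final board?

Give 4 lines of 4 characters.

Answer: B.W.
..BB
BW.B
WWB.

Derivation:
Move 1: B@(2,3) -> caps B=0 W=0
Move 2: W@(0,2) -> caps B=0 W=0
Move 3: B@(0,0) -> caps B=0 W=0
Move 4: W@(2,1) -> caps B=0 W=0
Move 5: B@(1,3) -> caps B=0 W=0
Move 6: W@(3,1) -> caps B=0 W=0
Move 7: B@(1,2) -> caps B=0 W=0
Move 8: W@(3,0) -> caps B=0 W=0
Move 9: B@(2,0) -> caps B=0 W=0
Move 10: W@(3,3) -> caps B=0 W=0
Move 11: B@(3,2) -> caps B=1 W=0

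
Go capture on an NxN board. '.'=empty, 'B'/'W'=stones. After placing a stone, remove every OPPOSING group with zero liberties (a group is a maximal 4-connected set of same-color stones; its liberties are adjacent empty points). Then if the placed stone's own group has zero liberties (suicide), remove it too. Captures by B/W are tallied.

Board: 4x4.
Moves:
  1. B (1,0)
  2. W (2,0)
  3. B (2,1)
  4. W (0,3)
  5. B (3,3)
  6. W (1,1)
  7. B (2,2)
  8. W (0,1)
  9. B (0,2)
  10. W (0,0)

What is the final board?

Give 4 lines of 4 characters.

Answer: WWBW
.W..
WBB.
...B

Derivation:
Move 1: B@(1,0) -> caps B=0 W=0
Move 2: W@(2,0) -> caps B=0 W=0
Move 3: B@(2,1) -> caps B=0 W=0
Move 4: W@(0,3) -> caps B=0 W=0
Move 5: B@(3,3) -> caps B=0 W=0
Move 6: W@(1,1) -> caps B=0 W=0
Move 7: B@(2,2) -> caps B=0 W=0
Move 8: W@(0,1) -> caps B=0 W=0
Move 9: B@(0,2) -> caps B=0 W=0
Move 10: W@(0,0) -> caps B=0 W=1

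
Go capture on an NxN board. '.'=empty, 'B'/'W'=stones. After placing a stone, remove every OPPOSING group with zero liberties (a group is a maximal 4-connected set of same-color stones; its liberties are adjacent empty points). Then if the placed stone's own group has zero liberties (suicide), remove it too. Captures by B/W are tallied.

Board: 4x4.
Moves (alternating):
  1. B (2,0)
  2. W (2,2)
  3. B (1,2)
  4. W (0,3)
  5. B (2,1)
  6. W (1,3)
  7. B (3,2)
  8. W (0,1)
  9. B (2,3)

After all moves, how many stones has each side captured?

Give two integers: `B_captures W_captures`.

Answer: 1 0

Derivation:
Move 1: B@(2,0) -> caps B=0 W=0
Move 2: W@(2,2) -> caps B=0 W=0
Move 3: B@(1,2) -> caps B=0 W=0
Move 4: W@(0,3) -> caps B=0 W=0
Move 5: B@(2,1) -> caps B=0 W=0
Move 6: W@(1,3) -> caps B=0 W=0
Move 7: B@(3,2) -> caps B=0 W=0
Move 8: W@(0,1) -> caps B=0 W=0
Move 9: B@(2,3) -> caps B=1 W=0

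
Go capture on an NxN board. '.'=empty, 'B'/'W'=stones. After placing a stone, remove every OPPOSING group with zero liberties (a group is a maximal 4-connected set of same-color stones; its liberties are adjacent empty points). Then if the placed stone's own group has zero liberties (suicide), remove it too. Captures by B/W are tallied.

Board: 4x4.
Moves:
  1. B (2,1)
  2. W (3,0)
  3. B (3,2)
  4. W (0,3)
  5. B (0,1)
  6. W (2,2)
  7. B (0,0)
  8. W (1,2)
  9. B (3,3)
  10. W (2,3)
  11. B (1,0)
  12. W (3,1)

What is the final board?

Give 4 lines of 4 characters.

Answer: BB.W
B.W.
.BWW
WW..

Derivation:
Move 1: B@(2,1) -> caps B=0 W=0
Move 2: W@(3,0) -> caps B=0 W=0
Move 3: B@(3,2) -> caps B=0 W=0
Move 4: W@(0,3) -> caps B=0 W=0
Move 5: B@(0,1) -> caps B=0 W=0
Move 6: W@(2,2) -> caps B=0 W=0
Move 7: B@(0,0) -> caps B=0 W=0
Move 8: W@(1,2) -> caps B=0 W=0
Move 9: B@(3,3) -> caps B=0 W=0
Move 10: W@(2,3) -> caps B=0 W=0
Move 11: B@(1,0) -> caps B=0 W=0
Move 12: W@(3,1) -> caps B=0 W=2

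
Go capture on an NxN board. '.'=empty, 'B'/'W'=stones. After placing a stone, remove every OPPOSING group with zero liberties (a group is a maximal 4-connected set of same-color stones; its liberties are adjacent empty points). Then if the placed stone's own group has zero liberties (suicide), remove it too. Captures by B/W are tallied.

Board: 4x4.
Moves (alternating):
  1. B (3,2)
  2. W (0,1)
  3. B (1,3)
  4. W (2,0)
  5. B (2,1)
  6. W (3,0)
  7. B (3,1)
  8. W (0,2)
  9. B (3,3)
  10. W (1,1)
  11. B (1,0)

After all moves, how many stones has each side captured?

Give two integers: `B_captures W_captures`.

Answer: 2 0

Derivation:
Move 1: B@(3,2) -> caps B=0 W=0
Move 2: W@(0,1) -> caps B=0 W=0
Move 3: B@(1,3) -> caps B=0 W=0
Move 4: W@(2,0) -> caps B=0 W=0
Move 5: B@(2,1) -> caps B=0 W=0
Move 6: W@(3,0) -> caps B=0 W=0
Move 7: B@(3,1) -> caps B=0 W=0
Move 8: W@(0,2) -> caps B=0 W=0
Move 9: B@(3,3) -> caps B=0 W=0
Move 10: W@(1,1) -> caps B=0 W=0
Move 11: B@(1,0) -> caps B=2 W=0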